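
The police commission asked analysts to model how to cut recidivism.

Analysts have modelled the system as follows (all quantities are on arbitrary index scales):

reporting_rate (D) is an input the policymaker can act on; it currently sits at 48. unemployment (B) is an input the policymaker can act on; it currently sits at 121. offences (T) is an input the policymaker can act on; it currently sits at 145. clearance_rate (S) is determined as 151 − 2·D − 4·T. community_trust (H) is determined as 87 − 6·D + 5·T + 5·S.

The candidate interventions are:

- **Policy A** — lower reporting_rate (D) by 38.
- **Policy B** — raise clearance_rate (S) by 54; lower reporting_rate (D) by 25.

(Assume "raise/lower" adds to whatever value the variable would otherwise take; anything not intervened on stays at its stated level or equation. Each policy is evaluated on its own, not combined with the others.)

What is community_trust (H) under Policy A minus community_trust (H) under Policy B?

-62

Policy A (D − 38):
  D = 48 − 38 = 10
  T = 145
  S = 151 − 2·10 − 4·145 = -449
  H = 87 − 6·10 + 5·145 + 5·(-449) = -1493
Policy B (S + 54, D − 25):
  D = 48 − 25 = 23
  T = 145
  S = 151 − 2·23 − 4·145 (+54 from intervention) = -421
  H = 87 − 6·23 + 5·145 + 5·(-421) = -1431
H: -1493 − (-1431) = -62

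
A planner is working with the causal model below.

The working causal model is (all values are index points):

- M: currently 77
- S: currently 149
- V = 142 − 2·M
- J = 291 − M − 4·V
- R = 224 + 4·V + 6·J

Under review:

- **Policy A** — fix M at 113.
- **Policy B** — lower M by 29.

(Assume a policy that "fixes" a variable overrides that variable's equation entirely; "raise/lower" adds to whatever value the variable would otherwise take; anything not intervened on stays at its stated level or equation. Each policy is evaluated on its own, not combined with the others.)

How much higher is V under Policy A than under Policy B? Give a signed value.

Policy A (M := 113):
  M = 113
  V = 142 − 2·113 = -84
Policy B (M − 29):
  M = 77 − 29 = 48
  V = 142 − 2·48 = 46
V: -84 − 46 = -130

-130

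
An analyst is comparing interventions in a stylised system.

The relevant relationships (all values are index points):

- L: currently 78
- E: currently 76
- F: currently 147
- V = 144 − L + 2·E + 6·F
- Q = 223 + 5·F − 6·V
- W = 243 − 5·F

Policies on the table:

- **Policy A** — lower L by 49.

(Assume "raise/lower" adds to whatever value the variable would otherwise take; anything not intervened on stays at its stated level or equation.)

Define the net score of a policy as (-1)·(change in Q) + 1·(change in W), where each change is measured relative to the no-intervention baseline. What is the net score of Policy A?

294

Baseline:
  L = 78
  E = 76
  F = 147
  V = 144 − 78 + 2·76 + 6·147 = 1100
  Q = 223 + 5·147 − 6·1100 = -5642
  W = 243 − 5·147 = -492
Policy A (L − 49):
  L = 78 − 49 = 29
  E = 76
  F = 147
  V = 144 − 29 + 2·76 + 6·147 = 1149
  Q = 223 + 5·147 − 6·1149 = -5936
  W = 243 − 5·147 = -492
ΔQ = -5936 − (-5642) = -294; ΔW = -492 − (-492) = 0
Score = (-1)·(-294) + 1·0 = 294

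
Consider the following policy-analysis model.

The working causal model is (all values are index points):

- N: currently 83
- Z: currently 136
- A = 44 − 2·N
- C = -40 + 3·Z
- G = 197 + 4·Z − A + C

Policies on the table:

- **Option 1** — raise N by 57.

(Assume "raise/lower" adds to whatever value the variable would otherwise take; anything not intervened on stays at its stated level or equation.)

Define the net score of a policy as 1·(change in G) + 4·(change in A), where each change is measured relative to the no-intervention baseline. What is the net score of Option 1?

-342

Baseline:
  N = 83
  Z = 136
  A = 44 − 2·83 = -122
  C = -40 + 3·136 = 368
  G = 197 + 4·136 − (-122) + 368 = 1231
Option 1 (N + 57):
  N = 83 + 57 = 140
  Z = 136
  A = 44 − 2·140 = -236
  C = -40 + 3·136 = 368
  G = 197 + 4·136 − (-236) + 368 = 1345
ΔG = 1345 − 1231 = 114; ΔA = -236 − (-122) = -114
Score = 1·114 + 4·(-114) = -342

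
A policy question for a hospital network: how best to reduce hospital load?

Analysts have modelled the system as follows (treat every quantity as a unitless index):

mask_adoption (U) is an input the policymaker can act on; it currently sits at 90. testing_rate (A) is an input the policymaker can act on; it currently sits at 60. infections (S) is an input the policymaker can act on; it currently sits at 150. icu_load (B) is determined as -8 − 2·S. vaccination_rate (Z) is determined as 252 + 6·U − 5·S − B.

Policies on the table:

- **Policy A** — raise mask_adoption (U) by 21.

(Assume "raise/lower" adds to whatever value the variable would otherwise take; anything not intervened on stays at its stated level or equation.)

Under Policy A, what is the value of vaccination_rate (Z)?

Policy A (U + 21):
  U = 90 + 21 = 111
  S = 150
  B = -8 − 2·150 = -308
  Z = 252 + 6·111 − 5·150 − (-308) = 476

476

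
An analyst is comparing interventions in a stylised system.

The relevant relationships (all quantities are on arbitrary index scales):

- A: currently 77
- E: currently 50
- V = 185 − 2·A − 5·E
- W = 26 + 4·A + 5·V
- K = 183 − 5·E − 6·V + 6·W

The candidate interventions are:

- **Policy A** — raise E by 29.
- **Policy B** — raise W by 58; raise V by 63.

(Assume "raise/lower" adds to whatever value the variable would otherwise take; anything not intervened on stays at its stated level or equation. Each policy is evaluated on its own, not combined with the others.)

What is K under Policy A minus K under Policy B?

-5485

Policy A (E + 29):
  A = 77
  E = 50 + 29 = 79
  V = 185 − 2·77 − 5·79 = -364
  W = 26 + 4·77 + 5·(-364) = -1486
  K = 183 − 5·79 − 6·(-364) + 6·(-1486) = -6944
Policy B (W + 58, V + 63):
  A = 77
  E = 50
  V = 185 − 2·77 − 5·50 (+63 from intervention) = -156
  W = 26 + 4·77 + 5·(-156) (+58 from intervention) = -388
  K = 183 − 5·50 − 6·(-156) + 6·(-388) = -1459
K: -6944 − (-1459) = -5485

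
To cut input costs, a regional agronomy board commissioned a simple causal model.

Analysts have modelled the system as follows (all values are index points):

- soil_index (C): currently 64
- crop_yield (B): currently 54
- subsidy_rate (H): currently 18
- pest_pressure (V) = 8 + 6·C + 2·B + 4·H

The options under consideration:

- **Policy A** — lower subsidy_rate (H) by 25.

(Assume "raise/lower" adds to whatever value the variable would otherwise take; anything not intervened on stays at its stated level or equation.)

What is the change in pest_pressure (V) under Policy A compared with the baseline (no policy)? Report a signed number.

-100

Baseline:
  C = 64
  B = 54
  H = 18
  V = 8 + 6·64 + 2·54 + 4·18 = 572
Policy A (H − 25):
  C = 64
  B = 54
  H = 18 − 25 = -7
  V = 8 + 6·64 + 2·54 + 4·(-7) = 472
Change in V: 472 − 572 = -100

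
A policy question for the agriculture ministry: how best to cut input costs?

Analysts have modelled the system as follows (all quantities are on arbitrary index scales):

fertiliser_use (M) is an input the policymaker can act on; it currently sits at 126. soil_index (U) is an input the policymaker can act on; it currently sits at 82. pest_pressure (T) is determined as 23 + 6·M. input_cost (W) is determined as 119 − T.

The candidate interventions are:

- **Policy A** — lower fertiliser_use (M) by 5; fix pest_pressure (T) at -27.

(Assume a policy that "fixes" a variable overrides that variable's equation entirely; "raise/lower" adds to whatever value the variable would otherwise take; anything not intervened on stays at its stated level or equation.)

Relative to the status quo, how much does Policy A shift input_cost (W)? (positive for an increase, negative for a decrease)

806

Baseline:
  M = 126
  T = 23 + 6·126 = 779
  W = 119 − 779 = -660
Policy A (M − 5, T := -27):
  M = 126 − 5 = 121
  T = -27
  W = 119 − (-27) = 146
Change in W: 146 − (-660) = 806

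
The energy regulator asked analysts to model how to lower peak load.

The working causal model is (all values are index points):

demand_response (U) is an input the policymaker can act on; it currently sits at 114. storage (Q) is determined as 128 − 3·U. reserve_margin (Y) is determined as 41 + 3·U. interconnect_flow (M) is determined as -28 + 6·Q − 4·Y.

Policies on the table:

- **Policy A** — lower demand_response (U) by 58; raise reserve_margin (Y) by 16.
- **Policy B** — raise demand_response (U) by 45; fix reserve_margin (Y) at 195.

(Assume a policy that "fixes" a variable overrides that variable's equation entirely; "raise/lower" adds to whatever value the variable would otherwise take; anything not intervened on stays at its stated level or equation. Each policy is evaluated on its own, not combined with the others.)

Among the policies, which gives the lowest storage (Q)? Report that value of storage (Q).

Policy A (U − 58, Y + 16):
  U = 114 − 58 = 56
  Q = 128 − 3·56 = -40
Policy B (U + 45, Y := 195):
  U = 114 + 45 = 159
  Q = 128 − 3·159 = -349
Comparing — Policy A: Q=-40, Policy B: Q=-349. Lowest is -349 (Policy B).

-349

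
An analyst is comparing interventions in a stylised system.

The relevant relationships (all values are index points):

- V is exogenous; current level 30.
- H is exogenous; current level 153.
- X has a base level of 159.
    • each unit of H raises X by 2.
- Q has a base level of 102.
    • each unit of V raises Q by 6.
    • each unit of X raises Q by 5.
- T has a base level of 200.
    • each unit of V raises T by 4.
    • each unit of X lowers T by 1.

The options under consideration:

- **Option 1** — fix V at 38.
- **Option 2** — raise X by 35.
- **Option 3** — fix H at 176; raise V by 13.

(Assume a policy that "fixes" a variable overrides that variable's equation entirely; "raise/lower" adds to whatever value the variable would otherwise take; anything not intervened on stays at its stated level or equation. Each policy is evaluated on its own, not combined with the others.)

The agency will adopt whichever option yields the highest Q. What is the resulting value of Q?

2915

Option 1 (V := 38):
  V = 38
  H = 153
  X = 159 + 2·153 = 465
  Q = 102 + 6·38 + 5·465 = 2655
Option 2 (X + 35):
  V = 30
  H = 153
  X = 159 + 2·153 (+35 from intervention) = 500
  Q = 102 + 6·30 + 5·500 = 2782
Option 3 (H := 176, V + 13):
  V = 30 + 13 = 43
  H = 176
  X = 159 + 2·176 = 511
  Q = 102 + 6·43 + 5·511 = 2915
Comparing — Option 1: Q=2655, Option 2: Q=2782, Option 3: Q=2915. Highest is 2915 (Option 3).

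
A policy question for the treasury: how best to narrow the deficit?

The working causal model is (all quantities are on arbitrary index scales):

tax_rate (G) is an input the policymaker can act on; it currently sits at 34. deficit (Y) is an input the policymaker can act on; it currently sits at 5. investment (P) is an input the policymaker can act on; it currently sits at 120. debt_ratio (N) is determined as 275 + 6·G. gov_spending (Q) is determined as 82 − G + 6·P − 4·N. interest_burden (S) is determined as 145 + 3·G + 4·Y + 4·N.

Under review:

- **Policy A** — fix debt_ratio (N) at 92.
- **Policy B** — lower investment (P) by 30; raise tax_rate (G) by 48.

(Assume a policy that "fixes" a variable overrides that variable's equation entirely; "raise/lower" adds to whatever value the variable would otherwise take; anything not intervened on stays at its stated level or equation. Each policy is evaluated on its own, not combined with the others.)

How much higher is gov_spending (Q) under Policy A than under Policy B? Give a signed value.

2928

Policy A (N := 92):
  G = 34
  P = 120
  N = 92
  Q = 82 − 34 + 6·120 − 4·92 = 400
Policy B (P − 30, G + 48):
  G = 34 + 48 = 82
  P = 120 − 30 = 90
  N = 275 + 6·82 = 767
  Q = 82 − 82 + 6·90 − 4·767 = -2528
Q: 400 − (-2528) = 2928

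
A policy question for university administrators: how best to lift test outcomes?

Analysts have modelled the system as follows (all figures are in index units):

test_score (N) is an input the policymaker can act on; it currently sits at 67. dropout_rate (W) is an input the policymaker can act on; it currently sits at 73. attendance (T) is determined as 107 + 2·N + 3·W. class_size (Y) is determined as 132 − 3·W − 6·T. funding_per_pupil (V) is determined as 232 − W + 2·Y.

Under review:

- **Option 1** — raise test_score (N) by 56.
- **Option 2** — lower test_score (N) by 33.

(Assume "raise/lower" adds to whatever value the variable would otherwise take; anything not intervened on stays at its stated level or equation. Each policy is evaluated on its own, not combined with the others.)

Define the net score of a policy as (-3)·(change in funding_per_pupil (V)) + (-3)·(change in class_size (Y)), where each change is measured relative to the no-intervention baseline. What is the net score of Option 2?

Baseline:
  N = 67
  W = 73
  T = 107 + 2·67 + 3·73 = 460
  Y = 132 − 3·73 − 6·460 = -2847
  V = 232 − 73 + 2·(-2847) = -5535
Option 2 (N − 33):
  N = 67 − 33 = 34
  W = 73
  T = 107 + 2·34 + 3·73 = 394
  Y = 132 − 3·73 − 6·394 = -2451
  V = 232 − 73 + 2·(-2451) = -4743
ΔV = -4743 − (-5535) = 792; ΔY = -2451 − (-2847) = 396
Score = (-3)·792 + (-3)·396 = -3564

-3564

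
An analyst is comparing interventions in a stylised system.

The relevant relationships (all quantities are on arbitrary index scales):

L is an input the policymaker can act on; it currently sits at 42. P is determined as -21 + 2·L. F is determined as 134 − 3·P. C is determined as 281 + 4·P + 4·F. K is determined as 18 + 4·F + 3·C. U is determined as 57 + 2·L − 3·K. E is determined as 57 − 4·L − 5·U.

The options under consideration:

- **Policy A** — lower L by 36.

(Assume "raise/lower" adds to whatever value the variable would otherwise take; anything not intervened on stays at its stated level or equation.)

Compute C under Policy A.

Policy A (L − 36):
  L = 42 − 36 = 6
  P = -21 + 2·6 = -9
  F = 134 − 3·(-9) = 161
  C = 281 + 4·(-9) + 4·161 = 889

889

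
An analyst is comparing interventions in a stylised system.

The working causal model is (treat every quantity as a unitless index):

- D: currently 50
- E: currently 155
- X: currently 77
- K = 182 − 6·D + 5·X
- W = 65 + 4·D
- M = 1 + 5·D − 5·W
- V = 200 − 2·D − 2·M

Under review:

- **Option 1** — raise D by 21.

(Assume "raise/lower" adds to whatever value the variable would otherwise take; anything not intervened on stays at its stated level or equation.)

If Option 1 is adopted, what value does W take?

349

Option 1 (D + 21):
  D = 50 + 21 = 71
  W = 65 + 4·71 = 349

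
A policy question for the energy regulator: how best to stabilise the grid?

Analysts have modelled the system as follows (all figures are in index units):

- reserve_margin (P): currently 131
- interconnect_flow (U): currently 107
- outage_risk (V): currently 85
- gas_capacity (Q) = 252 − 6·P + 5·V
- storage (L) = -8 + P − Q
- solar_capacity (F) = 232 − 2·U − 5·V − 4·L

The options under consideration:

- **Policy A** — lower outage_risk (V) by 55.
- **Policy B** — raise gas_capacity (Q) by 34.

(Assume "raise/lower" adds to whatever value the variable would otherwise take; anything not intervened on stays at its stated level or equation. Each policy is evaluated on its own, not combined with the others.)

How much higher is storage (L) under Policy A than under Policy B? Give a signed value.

309

Policy A (V − 55):
  P = 131
  V = 85 − 55 = 30
  Q = 252 − 6·131 + 5·30 = -384
  L = -8 + 131 − (-384) = 507
Policy B (Q + 34):
  P = 131
  V = 85
  Q = 252 − 6·131 + 5·85 (+34 from intervention) = -75
  L = -8 + 131 − (-75) = 198
L: 507 − 198 = 309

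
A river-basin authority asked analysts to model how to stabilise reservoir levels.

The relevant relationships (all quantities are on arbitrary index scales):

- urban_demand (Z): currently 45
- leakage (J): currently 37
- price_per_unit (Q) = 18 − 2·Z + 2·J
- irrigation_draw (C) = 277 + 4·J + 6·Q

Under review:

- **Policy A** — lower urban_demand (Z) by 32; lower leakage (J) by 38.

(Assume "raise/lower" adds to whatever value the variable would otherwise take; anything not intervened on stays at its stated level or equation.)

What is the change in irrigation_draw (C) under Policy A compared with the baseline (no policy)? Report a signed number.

-224

Baseline:
  Z = 45
  J = 37
  Q = 18 − 2·45 + 2·37 = 2
  C = 277 + 4·37 + 6·2 = 437
Policy A (Z − 32, J − 38):
  Z = 45 − 32 = 13
  J = 37 − 38 = -1
  Q = 18 − 2·13 + 2·(-1) = -10
  C = 277 + 4·(-1) + 6·(-10) = 213
Change in C: 213 − 437 = -224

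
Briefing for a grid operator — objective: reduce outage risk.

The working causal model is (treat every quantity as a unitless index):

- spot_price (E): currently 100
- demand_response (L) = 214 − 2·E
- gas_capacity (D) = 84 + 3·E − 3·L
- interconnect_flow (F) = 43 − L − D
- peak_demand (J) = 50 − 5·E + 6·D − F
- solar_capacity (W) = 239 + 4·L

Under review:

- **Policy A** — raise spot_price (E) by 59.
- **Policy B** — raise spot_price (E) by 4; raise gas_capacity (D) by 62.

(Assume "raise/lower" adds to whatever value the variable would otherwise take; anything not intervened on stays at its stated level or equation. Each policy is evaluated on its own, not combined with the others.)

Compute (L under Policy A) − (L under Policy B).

-110

Policy A (E + 59):
  E = 100 + 59 = 159
  L = 214 − 2·159 = -104
Policy B (E + 4, D + 62):
  E = 100 + 4 = 104
  L = 214 − 2·104 = 6
L: -104 − 6 = -110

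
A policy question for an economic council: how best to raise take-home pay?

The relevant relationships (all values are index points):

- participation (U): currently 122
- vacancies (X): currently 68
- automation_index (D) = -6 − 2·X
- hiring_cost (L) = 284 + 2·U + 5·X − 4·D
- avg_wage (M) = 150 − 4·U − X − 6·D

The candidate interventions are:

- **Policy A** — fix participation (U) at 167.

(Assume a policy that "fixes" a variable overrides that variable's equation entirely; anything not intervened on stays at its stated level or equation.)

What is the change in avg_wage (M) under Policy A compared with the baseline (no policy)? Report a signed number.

-180

Baseline:
  U = 122
  X = 68
  D = -6 − 2·68 = -142
  M = 150 − 4·122 − 68 − 6·(-142) = 446
Policy A (U := 167):
  U = 167
  X = 68
  D = -6 − 2·68 = -142
  M = 150 − 4·167 − 68 − 6·(-142) = 266
Change in M: 266 − 446 = -180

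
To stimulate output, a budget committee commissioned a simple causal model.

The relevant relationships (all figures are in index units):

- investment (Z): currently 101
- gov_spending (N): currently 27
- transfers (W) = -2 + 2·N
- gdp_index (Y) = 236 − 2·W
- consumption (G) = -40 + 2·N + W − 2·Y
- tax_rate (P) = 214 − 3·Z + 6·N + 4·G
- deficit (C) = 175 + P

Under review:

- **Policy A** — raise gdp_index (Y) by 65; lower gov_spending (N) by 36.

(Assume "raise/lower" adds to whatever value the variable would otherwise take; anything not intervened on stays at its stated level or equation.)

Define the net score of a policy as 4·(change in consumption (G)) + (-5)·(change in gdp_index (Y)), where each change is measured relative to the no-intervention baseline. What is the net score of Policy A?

Baseline:
  N = 27
  W = -2 + 2·27 = 52
  Y = 236 − 2·52 = 132
  G = -40 + 2·27 + 52 − 2·132 = -198
Policy A (Y + 65, N − 36):
  N = 27 − 36 = -9
  W = -2 + 2·(-9) = -20
  Y = 236 − 2·(-20) (+65 from intervention) = 341
  G = -40 + 2·(-9) + (-20) − 2·341 = -760
ΔG = -760 − (-198) = -562; ΔY = 341 − 132 = 209
Score = 4·(-562) + (-5)·209 = -3293

-3293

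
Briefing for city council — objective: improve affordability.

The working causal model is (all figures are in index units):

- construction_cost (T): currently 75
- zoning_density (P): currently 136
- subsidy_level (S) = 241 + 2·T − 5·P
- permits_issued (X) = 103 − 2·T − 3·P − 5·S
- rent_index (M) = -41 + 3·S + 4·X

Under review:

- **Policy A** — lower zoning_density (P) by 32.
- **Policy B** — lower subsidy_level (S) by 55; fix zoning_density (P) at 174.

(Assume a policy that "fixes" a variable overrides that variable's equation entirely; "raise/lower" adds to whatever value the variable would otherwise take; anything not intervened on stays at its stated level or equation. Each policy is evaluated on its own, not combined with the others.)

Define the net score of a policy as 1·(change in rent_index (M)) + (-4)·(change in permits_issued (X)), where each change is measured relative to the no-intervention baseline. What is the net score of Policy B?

-735

Baseline:
  T = 75
  P = 136
  S = 241 + 2·75 − 5·136 = -289
  X = 103 − 2·75 − 3·136 − 5·(-289) = 990
  M = -41 + 3·(-289) + 4·990 = 3052
Policy B (S − 55, P := 174):
  T = 75
  P = 174
  S = 241 + 2·75 − 5·174 (−55 from intervention) = -534
  X = 103 − 2·75 − 3·174 − 5·(-534) = 2101
  M = -41 + 3·(-534) + 4·2101 = 6761
ΔM = 6761 − 3052 = 3709; ΔX = 2101 − 990 = 1111
Score = 1·3709 + (-4)·1111 = -735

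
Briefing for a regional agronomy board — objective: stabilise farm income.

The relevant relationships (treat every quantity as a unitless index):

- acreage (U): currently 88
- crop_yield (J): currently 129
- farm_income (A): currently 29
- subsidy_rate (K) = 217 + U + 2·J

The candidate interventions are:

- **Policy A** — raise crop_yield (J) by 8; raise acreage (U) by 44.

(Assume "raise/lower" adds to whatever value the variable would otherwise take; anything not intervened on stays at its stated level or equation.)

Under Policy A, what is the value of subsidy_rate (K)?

Policy A (J + 8, U + 44):
  U = 88 + 44 = 132
  J = 129 + 8 = 137
  K = 217 + 132 + 2·137 = 623

623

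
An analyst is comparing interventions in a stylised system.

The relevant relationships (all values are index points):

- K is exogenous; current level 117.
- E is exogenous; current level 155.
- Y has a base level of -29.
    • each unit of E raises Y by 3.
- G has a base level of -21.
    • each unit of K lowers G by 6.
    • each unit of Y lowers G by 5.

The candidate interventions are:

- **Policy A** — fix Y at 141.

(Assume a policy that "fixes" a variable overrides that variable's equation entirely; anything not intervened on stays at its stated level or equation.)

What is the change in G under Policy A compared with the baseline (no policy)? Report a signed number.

1475

Baseline:
  K = 117
  E = 155
  Y = -29 + 3·155 = 436
  G = -21 − 6·117 − 5·436 = -2903
Policy A (Y := 141):
  K = 117
  E = 155
  Y = 141
  G = -21 − 6·117 − 5·141 = -1428
Change in G: -1428 − (-2903) = 1475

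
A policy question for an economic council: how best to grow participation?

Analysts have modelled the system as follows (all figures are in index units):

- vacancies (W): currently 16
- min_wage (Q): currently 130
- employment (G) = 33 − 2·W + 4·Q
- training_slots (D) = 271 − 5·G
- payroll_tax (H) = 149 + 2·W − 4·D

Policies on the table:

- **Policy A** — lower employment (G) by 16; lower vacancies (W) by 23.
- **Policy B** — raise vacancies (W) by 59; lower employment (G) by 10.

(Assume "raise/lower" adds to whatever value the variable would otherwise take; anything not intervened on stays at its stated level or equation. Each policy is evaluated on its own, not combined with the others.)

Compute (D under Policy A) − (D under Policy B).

-790

Policy A (G − 16, W − 23):
  W = 16 − 23 = -7
  Q = 130
  G = 33 − 2·(-7) + 4·130 (−16 from intervention) = 551
  D = 271 − 5·551 = -2484
Policy B (W + 59, G − 10):
  W = 16 + 59 = 75
  Q = 130
  G = 33 − 2·75 + 4·130 (−10 from intervention) = 393
  D = 271 − 5·393 = -1694
D: -2484 − (-1694) = -790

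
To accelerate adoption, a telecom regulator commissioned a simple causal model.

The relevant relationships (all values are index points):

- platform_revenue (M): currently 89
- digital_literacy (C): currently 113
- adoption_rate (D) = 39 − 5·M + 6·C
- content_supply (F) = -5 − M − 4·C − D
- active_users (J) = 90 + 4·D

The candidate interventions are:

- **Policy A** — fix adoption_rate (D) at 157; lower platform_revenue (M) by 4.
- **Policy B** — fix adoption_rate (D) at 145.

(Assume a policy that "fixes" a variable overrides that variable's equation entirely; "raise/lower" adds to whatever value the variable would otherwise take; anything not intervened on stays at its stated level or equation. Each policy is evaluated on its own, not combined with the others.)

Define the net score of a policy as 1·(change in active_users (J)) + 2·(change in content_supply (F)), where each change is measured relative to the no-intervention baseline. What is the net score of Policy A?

Baseline:
  M = 89
  C = 113
  D = 39 − 5·89 + 6·113 = 272
  F = -5 − 89 − 4·113 − 272 = -818
  J = 90 + 4·272 = 1178
Policy A (D := 157, M − 4):
  M = 89 − 4 = 85
  C = 113
  D = 157
  F = -5 − 85 − 4·113 − 157 = -699
  J = 90 + 4·157 = 718
ΔJ = 718 − 1178 = -460; ΔF = -699 − (-818) = 119
Score = 1·(-460) + 2·119 = -222

-222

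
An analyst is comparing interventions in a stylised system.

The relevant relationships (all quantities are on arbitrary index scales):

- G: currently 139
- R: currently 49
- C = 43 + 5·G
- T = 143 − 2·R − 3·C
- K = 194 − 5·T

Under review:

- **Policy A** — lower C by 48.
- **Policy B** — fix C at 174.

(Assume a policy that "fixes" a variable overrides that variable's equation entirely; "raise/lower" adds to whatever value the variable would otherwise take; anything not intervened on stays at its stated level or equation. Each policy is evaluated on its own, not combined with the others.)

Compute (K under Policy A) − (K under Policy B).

Policy A (C − 48):
  G = 139
  R = 49
  C = 43 + 5·139 (−48 from intervention) = 690
  T = 143 − 2·49 − 3·690 = -2025
  K = 194 − 5·(-2025) = 10319
Policy B (C := 174):
  G = 139
  R = 49
  C = 174
  T = 143 − 2·49 − 3·174 = -477
  K = 194 − 5·(-477) = 2579
K: 10319 − 2579 = 7740

7740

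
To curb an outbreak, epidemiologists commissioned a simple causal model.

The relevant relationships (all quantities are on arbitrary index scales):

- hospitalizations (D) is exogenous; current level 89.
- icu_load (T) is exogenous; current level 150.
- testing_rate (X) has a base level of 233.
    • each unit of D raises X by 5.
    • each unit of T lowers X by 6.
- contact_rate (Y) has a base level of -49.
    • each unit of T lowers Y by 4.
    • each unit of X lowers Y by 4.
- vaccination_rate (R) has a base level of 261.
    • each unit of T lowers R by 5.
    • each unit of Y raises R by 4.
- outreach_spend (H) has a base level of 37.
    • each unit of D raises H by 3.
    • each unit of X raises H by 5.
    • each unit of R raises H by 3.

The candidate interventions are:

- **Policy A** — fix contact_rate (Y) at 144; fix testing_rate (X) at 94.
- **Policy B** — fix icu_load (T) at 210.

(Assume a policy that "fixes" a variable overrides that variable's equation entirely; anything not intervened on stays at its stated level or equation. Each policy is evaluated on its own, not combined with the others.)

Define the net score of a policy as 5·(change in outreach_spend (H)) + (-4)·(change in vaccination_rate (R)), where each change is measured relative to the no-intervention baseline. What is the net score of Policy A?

Baseline:
  D = 89
  T = 150
  X = 233 + 5·89 − 6·150 = -222
  Y = -49 − 4·150 − 4·(-222) = 239
  R = 261 − 5·150 + 4·239 = 467
  H = 37 + 3·89 + 5·(-222) + 3·467 = 595
Policy A (Y := 144, X := 94):
  D = 89
  T = 150
  X = 94
  Y = 144
  R = 261 − 5·150 + 4·144 = 87
  H = 37 + 3·89 + 5·94 + 3·87 = 1035
ΔH = 1035 − 595 = 440; ΔR = 87 − 467 = -380
Score = 5·440 + (-4)·(-380) = 3720

3720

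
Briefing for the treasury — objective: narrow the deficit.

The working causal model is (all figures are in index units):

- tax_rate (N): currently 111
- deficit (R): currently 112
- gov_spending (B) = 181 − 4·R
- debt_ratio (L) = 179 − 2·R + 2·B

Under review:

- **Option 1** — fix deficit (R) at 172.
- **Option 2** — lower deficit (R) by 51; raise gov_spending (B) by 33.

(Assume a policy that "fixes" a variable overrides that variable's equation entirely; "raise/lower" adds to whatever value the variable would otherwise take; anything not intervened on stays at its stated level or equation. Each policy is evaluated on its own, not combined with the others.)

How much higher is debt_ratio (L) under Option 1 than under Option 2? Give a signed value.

Option 1 (R := 172):
  R = 172
  B = 181 − 4·172 = -507
  L = 179 − 2·172 + 2·(-507) = -1179
Option 2 (R − 51, B + 33):
  R = 112 − 51 = 61
  B = 181 − 4·61 (+33 from intervention) = -30
  L = 179 − 2·61 + 2·(-30) = -3
L: -1179 − (-3) = -1176

-1176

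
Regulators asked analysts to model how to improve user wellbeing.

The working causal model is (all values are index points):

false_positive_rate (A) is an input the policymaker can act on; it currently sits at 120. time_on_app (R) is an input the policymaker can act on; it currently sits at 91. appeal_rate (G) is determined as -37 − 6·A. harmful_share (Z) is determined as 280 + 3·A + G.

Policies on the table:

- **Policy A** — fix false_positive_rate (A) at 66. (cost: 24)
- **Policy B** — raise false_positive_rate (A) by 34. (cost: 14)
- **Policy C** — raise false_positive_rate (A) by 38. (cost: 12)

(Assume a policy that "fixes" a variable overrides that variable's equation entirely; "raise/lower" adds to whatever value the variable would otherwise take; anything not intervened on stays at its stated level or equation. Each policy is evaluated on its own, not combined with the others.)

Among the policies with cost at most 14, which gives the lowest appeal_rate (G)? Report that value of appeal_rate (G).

Policy B (A + 34):
  A = 120 + 34 = 154
  G = -37 − 6·154 = -961
Policy C (A + 38):
  A = 120 + 38 = 158
  G = -37 − 6·158 = -985
Comparing — Policy B: G=-961, Policy C: G=-985. Lowest is -985 (Policy C).

-985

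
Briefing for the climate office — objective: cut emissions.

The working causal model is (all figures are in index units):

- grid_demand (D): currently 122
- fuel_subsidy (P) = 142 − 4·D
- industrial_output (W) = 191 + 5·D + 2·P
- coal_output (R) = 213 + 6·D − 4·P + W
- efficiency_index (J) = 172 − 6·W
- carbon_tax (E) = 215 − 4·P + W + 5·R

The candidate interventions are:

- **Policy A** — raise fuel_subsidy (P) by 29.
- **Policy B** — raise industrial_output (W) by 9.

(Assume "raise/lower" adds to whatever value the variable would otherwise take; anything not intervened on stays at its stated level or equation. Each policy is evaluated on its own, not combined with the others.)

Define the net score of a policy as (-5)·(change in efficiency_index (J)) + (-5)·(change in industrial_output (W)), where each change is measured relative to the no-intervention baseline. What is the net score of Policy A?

Baseline:
  D = 122
  P = 142 − 4·122 = -346
  W = 191 + 5·122 + 2·(-346) = 109
  J = 172 − 6·109 = -482
Policy A (P + 29):
  D = 122
  P = 142 − 4·122 (+29 from intervention) = -317
  W = 191 + 5·122 + 2·(-317) = 167
  J = 172 − 6·167 = -830
ΔJ = -830 − (-482) = -348; ΔW = 167 − 109 = 58
Score = (-5)·(-348) + (-5)·58 = 1450

1450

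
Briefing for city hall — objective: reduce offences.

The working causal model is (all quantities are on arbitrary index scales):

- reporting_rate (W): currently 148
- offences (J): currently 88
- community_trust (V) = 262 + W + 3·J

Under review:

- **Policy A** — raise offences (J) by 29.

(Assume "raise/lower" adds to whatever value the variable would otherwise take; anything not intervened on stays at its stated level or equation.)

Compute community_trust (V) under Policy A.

Policy A (J + 29):
  W = 148
  J = 88 + 29 = 117
  V = 262 + 148 + 3·117 = 761

761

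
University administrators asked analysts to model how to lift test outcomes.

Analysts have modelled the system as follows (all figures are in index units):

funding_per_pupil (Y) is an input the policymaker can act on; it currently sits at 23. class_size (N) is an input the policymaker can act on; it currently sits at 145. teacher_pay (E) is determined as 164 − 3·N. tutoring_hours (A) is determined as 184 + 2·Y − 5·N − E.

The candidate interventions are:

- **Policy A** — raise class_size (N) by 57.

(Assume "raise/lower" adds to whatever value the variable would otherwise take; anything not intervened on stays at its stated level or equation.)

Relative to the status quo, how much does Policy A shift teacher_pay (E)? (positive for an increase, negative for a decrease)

Baseline:
  N = 145
  E = 164 − 3·145 = -271
Policy A (N + 57):
  N = 145 + 57 = 202
  E = 164 − 3·202 = -442
Change in E: -442 − (-271) = -171

-171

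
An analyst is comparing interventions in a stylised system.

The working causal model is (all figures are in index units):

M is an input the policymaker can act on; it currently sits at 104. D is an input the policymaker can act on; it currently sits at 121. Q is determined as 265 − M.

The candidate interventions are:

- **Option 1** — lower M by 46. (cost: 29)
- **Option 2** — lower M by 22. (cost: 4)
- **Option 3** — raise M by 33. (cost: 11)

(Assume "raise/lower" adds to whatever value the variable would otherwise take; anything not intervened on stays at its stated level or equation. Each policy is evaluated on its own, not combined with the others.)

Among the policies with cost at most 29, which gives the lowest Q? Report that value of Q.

128

Option 1 (M − 46):
  M = 104 − 46 = 58
  Q = 265 − 58 = 207
Option 2 (M − 22):
  M = 104 − 22 = 82
  Q = 265 − 82 = 183
Option 3 (M + 33):
  M = 104 + 33 = 137
  Q = 265 − 137 = 128
Comparing — Option 1: Q=207, Option 2: Q=183, Option 3: Q=128. Lowest is 128 (Option 3).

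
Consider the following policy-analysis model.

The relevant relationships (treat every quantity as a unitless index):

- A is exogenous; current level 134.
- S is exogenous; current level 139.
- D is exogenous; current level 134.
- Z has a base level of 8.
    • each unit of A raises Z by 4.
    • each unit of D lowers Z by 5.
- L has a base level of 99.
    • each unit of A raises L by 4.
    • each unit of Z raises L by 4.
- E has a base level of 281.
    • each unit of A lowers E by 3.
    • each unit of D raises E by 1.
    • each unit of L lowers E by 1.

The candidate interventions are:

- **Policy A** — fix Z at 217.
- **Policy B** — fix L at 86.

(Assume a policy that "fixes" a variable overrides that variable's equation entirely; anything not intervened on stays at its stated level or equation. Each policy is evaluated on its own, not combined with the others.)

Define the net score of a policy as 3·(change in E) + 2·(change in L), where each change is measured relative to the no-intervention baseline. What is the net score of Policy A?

-1372

Baseline:
  A = 134
  D = 134
  Z = 8 + 4·134 − 5·134 = -126
  L = 99 + 4·134 + 4·(-126) = 131
  E = 281 − 3·134 + 134 − 131 = -118
Policy A (Z := 217):
  A = 134
  D = 134
  Z = 217
  L = 99 + 4·134 + 4·217 = 1503
  E = 281 − 3·134 + 134 − 1503 = -1490
ΔE = -1490 − (-118) = -1372; ΔL = 1503 − 131 = 1372
Score = 3·(-1372) + 2·1372 = -1372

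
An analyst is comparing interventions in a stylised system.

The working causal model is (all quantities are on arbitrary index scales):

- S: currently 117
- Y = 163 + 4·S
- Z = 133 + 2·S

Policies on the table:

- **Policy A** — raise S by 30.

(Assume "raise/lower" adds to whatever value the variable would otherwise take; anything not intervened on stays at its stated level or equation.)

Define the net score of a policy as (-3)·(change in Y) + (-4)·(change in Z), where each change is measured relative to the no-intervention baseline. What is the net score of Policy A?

Baseline:
  S = 117
  Y = 163 + 4·117 = 631
  Z = 133 + 2·117 = 367
Policy A (S + 30):
  S = 117 + 30 = 147
  Y = 163 + 4·147 = 751
  Z = 133 + 2·147 = 427
ΔY = 751 − 631 = 120; ΔZ = 427 − 367 = 60
Score = (-3)·120 + (-4)·60 = -600

-600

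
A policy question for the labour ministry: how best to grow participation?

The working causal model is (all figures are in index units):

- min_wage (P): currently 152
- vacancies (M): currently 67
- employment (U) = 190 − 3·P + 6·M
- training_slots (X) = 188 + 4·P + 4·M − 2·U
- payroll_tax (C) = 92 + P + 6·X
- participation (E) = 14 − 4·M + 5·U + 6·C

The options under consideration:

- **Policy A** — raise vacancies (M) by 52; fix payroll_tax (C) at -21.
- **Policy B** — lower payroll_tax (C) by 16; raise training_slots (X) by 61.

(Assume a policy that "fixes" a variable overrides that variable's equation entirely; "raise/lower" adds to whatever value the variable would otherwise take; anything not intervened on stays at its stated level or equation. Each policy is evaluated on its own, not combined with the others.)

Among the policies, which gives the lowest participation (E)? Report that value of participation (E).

1652

Policy A (M + 52, C := -21):
  P = 152
  M = 67 + 52 = 119
  U = 190 − 3·152 + 6·119 = 448
  X = 188 + 4·152 + 4·119 − 2·448 = 376
  C = -21
  E = 14 − 4·119 + 5·448 + 6·(-21) = 1652
Policy B (C − 16, X + 61):
  P = 152
  M = 67
  U = 190 − 3·152 + 6·67 = 136
  X = 188 + 4·152 + 4·67 − 2·136 (+61 from intervention) = 853
  C = 92 + 152 + 6·853 (−16 from intervention) = 5346
  E = 14 − 4·67 + 5·136 + 6·5346 = 32502
Comparing — Policy A: E=1652, Policy B: E=32502. Lowest is 1652 (Policy A).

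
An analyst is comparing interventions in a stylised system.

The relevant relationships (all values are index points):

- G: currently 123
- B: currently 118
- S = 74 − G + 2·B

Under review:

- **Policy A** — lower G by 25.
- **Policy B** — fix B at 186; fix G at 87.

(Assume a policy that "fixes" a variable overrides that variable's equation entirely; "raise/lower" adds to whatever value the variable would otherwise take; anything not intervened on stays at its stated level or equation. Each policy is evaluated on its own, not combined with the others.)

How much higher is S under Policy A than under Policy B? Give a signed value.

-147

Policy A (G − 25):
  G = 123 − 25 = 98
  B = 118
  S = 74 − 98 + 2·118 = 212
Policy B (B := 186, G := 87):
  G = 87
  B = 186
  S = 74 − 87 + 2·186 = 359
S: 212 − 359 = -147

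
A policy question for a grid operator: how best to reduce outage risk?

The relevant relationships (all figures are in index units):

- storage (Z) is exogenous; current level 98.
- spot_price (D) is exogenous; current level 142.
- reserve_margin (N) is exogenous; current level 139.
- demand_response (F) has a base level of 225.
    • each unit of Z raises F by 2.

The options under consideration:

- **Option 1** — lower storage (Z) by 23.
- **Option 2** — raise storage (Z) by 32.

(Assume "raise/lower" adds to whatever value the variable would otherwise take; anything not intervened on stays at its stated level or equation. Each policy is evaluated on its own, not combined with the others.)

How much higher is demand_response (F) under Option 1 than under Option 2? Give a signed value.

Option 1 (Z − 23):
  Z = 98 − 23 = 75
  F = 225 + 2·75 = 375
Option 2 (Z + 32):
  Z = 98 + 32 = 130
  F = 225 + 2·130 = 485
F: 375 − 485 = -110

-110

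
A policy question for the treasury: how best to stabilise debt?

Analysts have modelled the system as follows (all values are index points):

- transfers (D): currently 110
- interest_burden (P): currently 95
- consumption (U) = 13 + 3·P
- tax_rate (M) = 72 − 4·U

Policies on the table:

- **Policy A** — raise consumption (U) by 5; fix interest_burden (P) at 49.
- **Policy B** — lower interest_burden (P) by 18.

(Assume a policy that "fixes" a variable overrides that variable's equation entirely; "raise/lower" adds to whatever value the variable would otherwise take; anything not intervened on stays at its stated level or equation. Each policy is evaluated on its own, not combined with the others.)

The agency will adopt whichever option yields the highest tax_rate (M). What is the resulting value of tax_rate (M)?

Policy A (U + 5, P := 49):
  P = 49
  U = 13 + 3·49 (+5 from intervention) = 165
  M = 72 − 4·165 = -588
Policy B (P − 18):
  P = 95 − 18 = 77
  U = 13 + 3·77 = 244
  M = 72 − 4·244 = -904
Comparing — Policy A: M=-588, Policy B: M=-904. Highest is -588 (Policy A).

-588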